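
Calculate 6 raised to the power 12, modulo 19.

Step 1: Compute 6^12 mod 19 step by step, reducing modulo 19 at each step.
  6^1 mod 19 = 6
  6^2 mod 19 = (6 * 6) mod 19 = 17
  6^3 mod 19 = (17 * 6) mod 19 = 7
  6^4 mod 19 = (7 * 6) mod 19 = 4
  6^5 mod 19 = (4 * 6) mod 19 = 5
  6^6 mod 19 = (5 * 6) mod 19 = 11
  6^7 mod 19 = (11 * 6) mod 19 = 9
  6^8 mod 19 = (9 * 6) mod 19 = 16
  6^9 mod 19 = (16 * 6) mod 19 = 1
  6^10 mod 19 = (1 * 6) mod 19 = 6
  6^11 mod 19 = (6 * 6) mod 19 = 17
  6^12 mod 19 = (17 * 6) mod 19 = 7
Step 2: Result = 7.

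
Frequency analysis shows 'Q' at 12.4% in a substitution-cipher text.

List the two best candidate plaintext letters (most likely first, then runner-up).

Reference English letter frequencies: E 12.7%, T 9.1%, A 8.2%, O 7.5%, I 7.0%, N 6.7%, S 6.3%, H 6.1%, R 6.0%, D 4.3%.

Step 1: Observed frequency of 'Q' is 12.4%.
Step 2: Compute distances to each reference frequency and sort:
  E (12.7%): difference = 0.3% <-- BEST
  T (9.1%): difference = 3.3% <-- RUNNER-UP
  A (8.2%): difference = 4.2%
  O (7.5%): difference = 4.9%
  I (7.0%): difference = 5.4%
Step 3: Most likely is 'E' (12.7%, diff 0.3%); second most likely is 'T' (9.1%, diff 3.3%).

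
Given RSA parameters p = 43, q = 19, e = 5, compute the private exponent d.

Step 1: n = 43 * 19 = 817.
Step 2: phi(n) = 42 * 18 = 756.
Step 3: Find d such that 5 * d = 1 (mod 756).
Step 4: d = 5^(-1) mod 756 = 605.
Verification: 5 * 605 = 3025 = 4 * 756 + 1.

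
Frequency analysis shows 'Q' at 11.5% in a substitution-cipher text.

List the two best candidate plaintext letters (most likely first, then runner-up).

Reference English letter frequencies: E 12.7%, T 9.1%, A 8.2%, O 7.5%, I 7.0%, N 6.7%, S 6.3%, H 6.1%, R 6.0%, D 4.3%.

Step 1: Observed frequency of 'Q' is 11.5%.
Step 2: Compute distances to each reference frequency and sort:
  E (12.7%): difference = 1.2% <-- BEST
  T (9.1%): difference = 2.4% <-- RUNNER-UP
  A (8.2%): difference = 3.3%
  O (7.5%): difference = 4.0%
  I (7.0%): difference = 4.5%
Step 3: Most likely is 'E' (12.7%, diff 1.2%); second most likely is 'T' (9.1%, diff 2.4%).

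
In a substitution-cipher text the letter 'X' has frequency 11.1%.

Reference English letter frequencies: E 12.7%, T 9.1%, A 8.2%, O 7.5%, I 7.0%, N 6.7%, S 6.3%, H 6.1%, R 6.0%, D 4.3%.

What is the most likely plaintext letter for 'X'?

Step 1: The observed frequency is 11.1%.
Step 2: Compare with English frequencies:
  E: 12.7% (difference: 1.6%) <-- closest
  T: 9.1% (difference: 2.0%)
  A: 8.2% (difference: 2.9%)
  O: 7.5% (difference: 3.6%)
  I: 7.0% (difference: 4.1%)
  N: 6.7% (difference: 4.4%)
  S: 6.3% (difference: 4.8%)
  H: 6.1% (difference: 5.0%)
  R: 6.0% (difference: 5.1%)
  D: 4.3% (difference: 6.8%)
Step 3: 'X' most likely represents 'E' (frequency 12.7%).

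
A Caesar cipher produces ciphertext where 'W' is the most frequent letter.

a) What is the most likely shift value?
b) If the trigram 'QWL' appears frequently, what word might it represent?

Step 1: In English, 'E' is the most frequent letter (12.7%).
Step 2: The most frequent ciphertext letter is 'W' (position 22).
Step 3: Shift = (22 - 4) mod 26 = 18.
Step 4: Decrypt 'QWL' by shifting back 18:
  Q -> Y
  W -> E
  L -> T
Step 5: 'QWL' decrypts to 'YET'.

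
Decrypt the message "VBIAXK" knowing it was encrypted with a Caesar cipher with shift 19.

Step 1: Reverse the shift by subtracting 19 from each letter position.
  V (position 21) -> position (21-19) mod 26 = 2 -> C
  B (position 1) -> position (1-19) mod 26 = 8 -> I
  I (position 8) -> position (8-19) mod 26 = 15 -> P
  A (position 0) -> position (0-19) mod 26 = 7 -> H
  X (position 23) -> position (23-19) mod 26 = 4 -> E
  K (position 10) -> position (10-19) mod 26 = 17 -> R
Decrypted message: CIPHER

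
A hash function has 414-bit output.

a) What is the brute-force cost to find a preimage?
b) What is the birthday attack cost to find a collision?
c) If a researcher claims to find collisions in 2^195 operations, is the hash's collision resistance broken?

Step 1: Preimage resistance requires brute-force of 2^414 operations.
Step 2: Collision resistance (birthday bound) = 2^(414/2) = 2^207.
Step 3: The claimed attack costs 2^195 operations.
Step 4: Since 2^195 < 2^207, the claimed attack beats the generic birthday bound, so collision resistance is broken.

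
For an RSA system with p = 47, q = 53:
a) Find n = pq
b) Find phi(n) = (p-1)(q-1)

Step 1: n = p * q = 47 * 53 = 2491.
Step 2: phi(n) = (p-1)(q-1) = 46 * 52 = 2392.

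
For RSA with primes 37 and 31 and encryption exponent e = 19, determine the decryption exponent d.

Step 1: n = 37 * 31 = 1147.
Step 2: phi(n) = 36 * 30 = 1080.
Step 3: Find d such that 19 * d = 1 (mod 1080).
Step 4: d = 19^(-1) mod 1080 = 739.
Verification: 19 * 739 = 14041 = 13 * 1080 + 1.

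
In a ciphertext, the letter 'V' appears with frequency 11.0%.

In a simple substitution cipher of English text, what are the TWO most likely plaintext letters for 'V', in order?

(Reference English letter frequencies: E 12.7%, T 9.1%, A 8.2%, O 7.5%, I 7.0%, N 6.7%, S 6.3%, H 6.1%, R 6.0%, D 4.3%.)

Step 1: Observed frequency of 'V' is 11.0%.
Step 2: Compute distances to each reference frequency and sort:
  E (12.7%): difference = 1.7% <-- BEST
  T (9.1%): difference = 1.9% <-- RUNNER-UP
  A (8.2%): difference = 2.8%
  O (7.5%): difference = 3.5%
  I (7.0%): difference = 4.0%
Step 3: Most likely is 'E' (12.7%, diff 1.7%); second most likely is 'T' (9.1%, diff 1.9%).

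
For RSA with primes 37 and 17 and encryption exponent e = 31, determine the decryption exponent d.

Step 1: n = 37 * 17 = 629.
Step 2: phi(n) = 36 * 16 = 576.
Step 3: Find d such that 31 * d = 1 (mod 576).
Step 4: d = 31^(-1) mod 576 = 223.
Verification: 31 * 223 = 6913 = 12 * 576 + 1.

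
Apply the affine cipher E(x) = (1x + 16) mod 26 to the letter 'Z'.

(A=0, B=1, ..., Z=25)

Step 1: Convert 'Z' to number: x = 25.
Step 2: E(25) = (1 * 25 + 16) mod 26 = 41 mod 26 = 15.
Step 3: Convert 15 back to letter: P.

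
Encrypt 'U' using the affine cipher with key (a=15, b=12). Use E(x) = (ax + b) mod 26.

Step 1: Convert 'U' to number: x = 20.
Step 2: E(20) = (15 * 20 + 12) mod 26 = 312 mod 26 = 0.
Step 3: Convert 0 back to letter: A.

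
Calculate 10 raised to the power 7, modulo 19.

Step 1: Compute 10^7 mod 19 step by step, reducing modulo 19 at each step.
  10^1 mod 19 = 10
  10^2 mod 19 = (10 * 10) mod 19 = 5
  10^3 mod 19 = (5 * 10) mod 19 = 12
  10^4 mod 19 = (12 * 10) mod 19 = 6
  10^5 mod 19 = (6 * 10) mod 19 = 3
  10^6 mod 19 = (3 * 10) mod 19 = 11
  10^7 mod 19 = (11 * 10) mod 19 = 15
Step 2: Result = 15.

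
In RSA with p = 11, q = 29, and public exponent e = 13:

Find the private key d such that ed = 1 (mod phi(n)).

Step 1: n = 11 * 29 = 319.
Step 2: phi(n) = 10 * 28 = 280.
Step 3: Find d such that 13 * d = 1 (mod 280).
Step 4: d = 13^(-1) mod 280 = 237.
Verification: 13 * 237 = 3081 = 11 * 280 + 1.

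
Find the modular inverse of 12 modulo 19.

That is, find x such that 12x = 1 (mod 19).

Step 1: We need x such that 12 * x = 1 (mod 19).
Step 2: Using the extended Euclidean algorithm or trial:
  12 * 8 = 96 = 5 * 19 + 1.
Step 3: Since 96 mod 19 = 1, the inverse is x = 8.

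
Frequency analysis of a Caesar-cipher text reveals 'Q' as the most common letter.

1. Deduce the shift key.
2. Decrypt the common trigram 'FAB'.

Step 1: In English, 'E' is the most frequent letter (12.7%).
Step 2: The most frequent ciphertext letter is 'Q' (position 16).
Step 3: Shift = (16 - 4) mod 26 = 12.
Step 4: Decrypt 'FAB' by shifting back 12:
  F -> T
  A -> O
  B -> P
Step 5: 'FAB' decrypts to 'TOP'.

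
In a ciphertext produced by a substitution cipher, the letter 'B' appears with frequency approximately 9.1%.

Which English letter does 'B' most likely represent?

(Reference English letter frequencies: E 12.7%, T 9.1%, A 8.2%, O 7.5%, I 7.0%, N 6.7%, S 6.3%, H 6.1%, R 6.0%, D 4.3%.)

Step 1: The observed frequency is 9.1%.
Step 2: Compare with English frequencies:
  E: 12.7% (difference: 3.6%)
  T: 9.1% (difference: 0.0%) <-- closest
  A: 8.2% (difference: 0.9%)
  O: 7.5% (difference: 1.6%)
  I: 7.0% (difference: 2.1%)
  N: 6.7% (difference: 2.4%)
  S: 6.3% (difference: 2.8%)
  H: 6.1% (difference: 3.0%)
  R: 6.0% (difference: 3.1%)
  D: 4.3% (difference: 4.8%)
Step 3: 'B' most likely represents 'T' (frequency 9.1%).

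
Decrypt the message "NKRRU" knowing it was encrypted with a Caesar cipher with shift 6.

Step 1: Reverse the shift by subtracting 6 from each letter position.
  N (position 13) -> position (13-6) mod 26 = 7 -> H
  K (position 10) -> position (10-6) mod 26 = 4 -> E
  R (position 17) -> position (17-6) mod 26 = 11 -> L
  R (position 17) -> position (17-6) mod 26 = 11 -> L
  U (position 20) -> position (20-6) mod 26 = 14 -> O
Decrypted message: HELLO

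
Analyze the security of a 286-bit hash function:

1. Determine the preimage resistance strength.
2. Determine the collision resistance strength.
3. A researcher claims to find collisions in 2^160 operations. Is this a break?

Step 1: Preimage resistance requires brute-force of 2^286 operations.
Step 2: Collision resistance (birthday bound) = 2^(286/2) = 2^143.
Step 3: The claimed attack costs 2^160 operations.
Step 4: Since 2^160 >= 2^143, the claimed attack is no faster than the generic birthday attack, so this does not break collision resistance.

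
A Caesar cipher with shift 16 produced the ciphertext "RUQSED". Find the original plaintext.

Step 1: Reverse the shift by subtracting 16 from each letter position.
  R (position 17) -> position (17-16) mod 26 = 1 -> B
  U (position 20) -> position (20-16) mod 26 = 4 -> E
  Q (position 16) -> position (16-16) mod 26 = 0 -> A
  S (position 18) -> position (18-16) mod 26 = 2 -> C
  E (position 4) -> position (4-16) mod 26 = 14 -> O
  D (position 3) -> position (3-16) mod 26 = 13 -> N
Decrypted message: BEACON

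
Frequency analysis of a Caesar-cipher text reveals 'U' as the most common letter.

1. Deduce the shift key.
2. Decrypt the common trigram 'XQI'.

Step 1: In English, 'E' is the most frequent letter (12.7%).
Step 2: The most frequent ciphertext letter is 'U' (position 20).
Step 3: Shift = (20 - 4) mod 26 = 16.
Step 4: Decrypt 'XQI' by shifting back 16:
  X -> H
  Q -> A
  I -> S
Step 5: 'XQI' decrypts to 'HAS'.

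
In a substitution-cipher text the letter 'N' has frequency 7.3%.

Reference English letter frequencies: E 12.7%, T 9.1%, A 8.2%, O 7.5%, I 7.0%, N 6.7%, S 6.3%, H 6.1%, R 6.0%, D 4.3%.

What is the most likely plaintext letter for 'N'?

Step 1: The observed frequency is 7.3%.
Step 2: Compare with English frequencies:
  E: 12.7% (difference: 5.4%)
  T: 9.1% (difference: 1.8%)
  A: 8.2% (difference: 0.9%)
  O: 7.5% (difference: 0.2%) <-- closest
  I: 7.0% (difference: 0.3%)
  N: 6.7% (difference: 0.6%)
  S: 6.3% (difference: 1.0%)
  H: 6.1% (difference: 1.2%)
  R: 6.0% (difference: 1.3%)
  D: 4.3% (difference: 3.0%)
Step 3: 'N' most likely represents 'O' (frequency 7.5%).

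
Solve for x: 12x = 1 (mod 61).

Step 1: We need x such that 12 * x = 1 (mod 61).
Step 2: Using the extended Euclidean algorithm or trial:
  12 * 56 = 672 = 11 * 61 + 1.
Step 3: Since 672 mod 61 = 1, the inverse is x = 56.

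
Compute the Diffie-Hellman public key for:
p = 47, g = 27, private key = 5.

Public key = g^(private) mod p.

Step 1: A = g^a mod p = 27^5 mod 47.
  27^1 mod 47 = 27
  27^2 mod 47 = (27 * 27) mod 47 = 24
  27^3 mod 47 = (24 * 27) mod 47 = 37
  27^4 mod 47 = (37 * 27) mod 47 = 12
  27^5 mod 47 = (12 * 27) mod 47 = 42
Result: A = 42.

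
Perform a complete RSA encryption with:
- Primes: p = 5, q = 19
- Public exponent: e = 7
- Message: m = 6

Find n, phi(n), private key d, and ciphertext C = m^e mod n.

Step 1: n = 5 * 19 = 95.
Step 2: phi(n) = (5-1)(19-1) = 4 * 18 = 72.
Step 3: Find d = 7^(-1) mod 72 = 31.
  Verify: 7 * 31 = 217 = 1 (mod 72).
Step 4: C = 6^7 mod 95 = 66.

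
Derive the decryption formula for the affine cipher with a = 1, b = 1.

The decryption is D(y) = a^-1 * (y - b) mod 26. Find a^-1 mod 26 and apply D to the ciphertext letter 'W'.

Step 1: Find a^-1, the modular inverse of 1 mod 26.
Step 2: We need 1 * a^-1 = 1 (mod 26).
Step 3: 1 * 1 = 1 = 0 * 26 + 1, so a^-1 = 1.
Step 4: D(y) = 1(y - 1) mod 26.
Step 5: Apply to 'W' (y = 22): D(22) = 1 * (22 - 1) mod 26 = 1 * 21 mod 26 = 21 -> 'V'.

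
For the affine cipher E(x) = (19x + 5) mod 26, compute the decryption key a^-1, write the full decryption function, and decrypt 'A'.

Step 1: Find a^-1, the modular inverse of 19 mod 26.
Step 2: We need 19 * a^-1 = 1 (mod 26).
Step 3: 19 * 11 = 209 = 8 * 26 + 1, so a^-1 = 11.
Step 4: D(y) = 11(y - 5) mod 26.
Step 5: Apply to 'A' (y = 0): D(0) = 11 * (0 - 5) mod 26 = 11 * -5 mod 26 = 23 -> 'X'.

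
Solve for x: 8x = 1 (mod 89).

Step 1: We need x such that 8 * x = 1 (mod 89).
Step 2: Using the extended Euclidean algorithm or trial:
  8 * 78 = 624 = 7 * 89 + 1.
Step 3: Since 624 mod 89 = 1, the inverse is x = 78.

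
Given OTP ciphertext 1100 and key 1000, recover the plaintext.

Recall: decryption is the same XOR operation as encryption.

Step 1: XOR ciphertext with key:
  Ciphertext: 1100
  Key:        1000
  XOR:        0100
Step 2: Plaintext = 0100 = 4 in decimal.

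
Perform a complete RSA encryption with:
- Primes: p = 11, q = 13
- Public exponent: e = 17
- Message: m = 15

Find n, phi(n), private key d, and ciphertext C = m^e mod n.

Step 1: n = 11 * 13 = 143.
Step 2: phi(n) = (11-1)(13-1) = 10 * 12 = 120.
Step 3: Find d = 17^(-1) mod 120 = 113.
  Verify: 17 * 113 = 1921 = 1 (mod 120).
Step 4: C = 15^17 mod 143 = 71.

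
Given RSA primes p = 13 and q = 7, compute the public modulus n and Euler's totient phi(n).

Step 1: n = p * q = 13 * 7 = 91.
Step 2: phi(n) = (p-1)(q-1) = 12 * 6 = 72.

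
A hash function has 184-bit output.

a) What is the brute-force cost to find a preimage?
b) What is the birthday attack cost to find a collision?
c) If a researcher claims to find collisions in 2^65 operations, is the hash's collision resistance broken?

Step 1: Preimage resistance requires brute-force of 2^184 operations.
Step 2: Collision resistance (birthday bound) = 2^(184/2) = 2^92.
Step 3: The claimed attack costs 2^65 operations.
Step 4: Since 2^65 < 2^92, the claimed attack beats the generic birthday bound, so collision resistance is broken.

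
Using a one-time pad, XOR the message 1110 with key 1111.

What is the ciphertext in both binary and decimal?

Step 1: Write out the XOR operation bit by bit:
  Message: 1110
  Key:     1111
  XOR:     0001
Step 2: Convert to decimal: 0001 = 1.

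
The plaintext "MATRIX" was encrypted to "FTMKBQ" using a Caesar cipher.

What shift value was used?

Step 1: Compare first letters: M (position 12) -> F (position 5).
Step 2: Shift = (5 - 12) mod 26 = 19.
The shift value is 19.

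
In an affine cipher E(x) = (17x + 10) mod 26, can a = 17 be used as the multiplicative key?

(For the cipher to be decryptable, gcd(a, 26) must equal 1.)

Step 1: Compute gcd(17, 26).
Step 2: gcd(17, 26) = 1.
Since gcd = 1, 17 is coprime with 26, so it is a valid key.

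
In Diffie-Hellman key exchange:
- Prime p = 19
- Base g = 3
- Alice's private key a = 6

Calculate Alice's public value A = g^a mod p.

Step 1: A = g^a mod p = 3^6 mod 19.
  3^1 mod 19 = 3
  3^2 mod 19 = (3 * 3) mod 19 = 9
  3^3 mod 19 = (9 * 3) mod 19 = 8
  3^4 mod 19 = (8 * 3) mod 19 = 5
  3^5 mod 19 = (5 * 3) mod 19 = 15
  3^6 mod 19 = (15 * 3) mod 19 = 7
Result: A = 7.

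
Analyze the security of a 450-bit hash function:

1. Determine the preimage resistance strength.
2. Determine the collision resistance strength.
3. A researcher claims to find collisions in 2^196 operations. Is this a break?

Step 1: Preimage resistance requires brute-force of 2^450 operations.
Step 2: Collision resistance (birthday bound) = 2^(450/2) = 2^225.
Step 3: The claimed attack costs 2^196 operations.
Step 4: Since 2^196 < 2^225, the claimed attack beats the generic birthday bound, so collision resistance is broken.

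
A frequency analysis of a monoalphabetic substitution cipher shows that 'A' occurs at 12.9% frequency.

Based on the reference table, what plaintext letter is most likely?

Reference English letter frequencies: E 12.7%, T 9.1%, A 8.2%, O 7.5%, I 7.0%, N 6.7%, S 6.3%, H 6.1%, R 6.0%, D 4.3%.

Step 1: The observed frequency is 12.9%.
Step 2: Compare with English frequencies:
  E: 12.7% (difference: 0.2%) <-- closest
  T: 9.1% (difference: 3.8%)
  A: 8.2% (difference: 4.7%)
  O: 7.5% (difference: 5.4%)
  I: 7.0% (difference: 5.9%)
  N: 6.7% (difference: 6.2%)
  S: 6.3% (difference: 6.6%)
  H: 6.1% (difference: 6.8%)
  R: 6.0% (difference: 6.9%)
  D: 4.3% (difference: 8.6%)
Step 3: 'A' most likely represents 'E' (frequency 12.7%).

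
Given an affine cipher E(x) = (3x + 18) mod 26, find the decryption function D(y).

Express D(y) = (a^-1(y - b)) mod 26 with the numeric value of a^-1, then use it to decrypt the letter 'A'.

Step 1: Find a^-1, the modular inverse of 3 mod 26.
Step 2: We need 3 * a^-1 = 1 (mod 26).
Step 3: 3 * 9 = 27 = 1 * 26 + 1, so a^-1 = 9.
Step 4: D(y) = 9(y - 18) mod 26.
Step 5: Apply to 'A' (y = 0): D(0) = 9 * (0 - 18) mod 26 = 9 * -18 mod 26 = 20 -> 'U'.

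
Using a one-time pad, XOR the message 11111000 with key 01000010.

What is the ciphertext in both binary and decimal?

Step 1: Write out the XOR operation bit by bit:
  Message: 11111000
  Key:     01000010
  XOR:     10111010
Step 2: Convert to decimal: 10111010 = 186.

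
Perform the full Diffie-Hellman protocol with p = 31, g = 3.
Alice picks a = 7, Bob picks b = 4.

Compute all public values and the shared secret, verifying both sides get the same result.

Step 1: A = g^a mod p = 3^7 mod 31 = 17.
Step 2: B = g^b mod p = 3^4 mod 31 = 19.
Step 3: Alice computes s = B^a mod p = 19^7 mod 31 = 7.
Step 4: Bob computes s = A^b mod p = 17^4 mod 31 = 7.
Both sides agree: shared secret = 7.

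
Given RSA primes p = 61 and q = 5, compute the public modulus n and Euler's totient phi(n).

Step 1: n = p * q = 61 * 5 = 305.
Step 2: phi(n) = (p-1)(q-1) = 60 * 4 = 240.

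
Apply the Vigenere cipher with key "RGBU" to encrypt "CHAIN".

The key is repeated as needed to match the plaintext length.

Step 1: Repeat key to match plaintext length:
  Plaintext: CHAIN
  Key:       RGBUR
Step 2: Encrypt each letter:
  C(2) + R(17) = (2+17) mod 26 = 19 = T
  H(7) + G(6) = (7+6) mod 26 = 13 = N
  A(0) + B(1) = (0+1) mod 26 = 1 = B
  I(8) + U(20) = (8+20) mod 26 = 2 = C
  N(13) + R(17) = (13+17) mod 26 = 4 = E
Ciphertext: TNBCE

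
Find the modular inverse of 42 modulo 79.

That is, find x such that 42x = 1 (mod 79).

Step 1: We need x such that 42 * x = 1 (mod 79).
Step 2: Using the extended Euclidean algorithm or trial:
  42 * 32 = 1344 = 17 * 79 + 1.
Step 3: Since 1344 mod 79 = 1, the inverse is x = 32.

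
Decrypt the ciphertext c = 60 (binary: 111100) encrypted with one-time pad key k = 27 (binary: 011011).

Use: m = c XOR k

Step 1: XOR ciphertext with key:
  Ciphertext: 111100
  Key:        011011
  XOR:        100111
Step 2: Plaintext = 100111 = 39 in decimal.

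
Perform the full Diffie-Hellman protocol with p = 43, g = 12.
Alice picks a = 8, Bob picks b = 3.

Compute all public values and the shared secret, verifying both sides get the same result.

Step 1: A = g^a mod p = 12^8 mod 43 = 14.
Step 2: B = g^b mod p = 12^3 mod 43 = 8.
Step 3: Alice computes s = B^a mod p = 8^8 mod 43 = 35.
Step 4: Bob computes s = A^b mod p = 14^3 mod 43 = 35.
Both sides agree: shared secret = 35.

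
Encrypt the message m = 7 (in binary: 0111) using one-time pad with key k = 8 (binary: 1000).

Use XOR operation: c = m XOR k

Step 1: Write out the XOR operation bit by bit:
  Message: 0111
  Key:     1000
  XOR:     1111
Step 2: Convert to decimal: 1111 = 15.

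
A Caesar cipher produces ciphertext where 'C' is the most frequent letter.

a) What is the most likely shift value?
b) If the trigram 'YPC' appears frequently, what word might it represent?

Step 1: In English, 'E' is the most frequent letter (12.7%).
Step 2: The most frequent ciphertext letter is 'C' (position 2).
Step 3: Shift = (2 - 4) mod 26 = 24.
Step 4: Decrypt 'YPC' by shifting back 24:
  Y -> A
  P -> R
  C -> E
Step 5: 'YPC' decrypts to 'ARE'.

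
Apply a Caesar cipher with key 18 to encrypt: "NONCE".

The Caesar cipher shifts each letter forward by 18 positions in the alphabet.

Step 1: For each letter, shift forward by 18 positions (mod 26).
  N (position 13) -> position (13+18) mod 26 = 5 -> F
  O (position 14) -> position (14+18) mod 26 = 6 -> G
  N (position 13) -> position (13+18) mod 26 = 5 -> F
  C (position 2) -> position (2+18) mod 26 = 20 -> U
  E (position 4) -> position (4+18) mod 26 = 22 -> W
Result: FGFUW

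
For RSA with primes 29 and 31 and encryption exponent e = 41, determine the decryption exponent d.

Step 1: n = 29 * 31 = 899.
Step 2: phi(n) = 28 * 30 = 840.
Step 3: Find d such that 41 * d = 1 (mod 840).
Step 4: d = 41^(-1) mod 840 = 41.
Verification: 41 * 41 = 1681 = 2 * 840 + 1.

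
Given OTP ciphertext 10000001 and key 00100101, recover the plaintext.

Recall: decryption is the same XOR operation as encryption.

Step 1: XOR ciphertext with key:
  Ciphertext: 10000001
  Key:        00100101
  XOR:        10100100
Step 2: Plaintext = 10100100 = 164 in decimal.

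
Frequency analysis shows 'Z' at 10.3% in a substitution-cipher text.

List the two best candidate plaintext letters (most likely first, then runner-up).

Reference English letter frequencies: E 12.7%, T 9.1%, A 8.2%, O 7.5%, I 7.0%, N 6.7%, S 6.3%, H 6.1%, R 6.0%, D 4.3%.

Step 1: Observed frequency of 'Z' is 10.3%.
Step 2: Compute distances to each reference frequency and sort:
  T (9.1%): difference = 1.2% <-- BEST
  A (8.2%): difference = 2.1% <-- RUNNER-UP
  E (12.7%): difference = 2.4%
  O (7.5%): difference = 2.8%
  I (7.0%): difference = 3.3%
Step 3: Most likely is 'T' (9.1%, diff 1.2%); second most likely is 'A' (8.2%, diff 2.1%).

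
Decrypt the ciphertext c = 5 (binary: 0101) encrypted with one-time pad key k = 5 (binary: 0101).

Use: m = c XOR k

Step 1: XOR ciphertext with key:
  Ciphertext: 0101
  Key:        0101
  XOR:        0000
Step 2: Plaintext = 0000 = 0 in decimal.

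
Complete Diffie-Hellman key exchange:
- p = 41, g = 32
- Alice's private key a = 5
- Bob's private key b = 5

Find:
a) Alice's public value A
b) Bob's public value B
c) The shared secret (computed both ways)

Step 1: A = g^a mod p = 32^5 mod 41 = 32.
Step 2: B = g^b mod p = 32^5 mod 41 = 32.
Step 3: Alice computes s = B^a mod p = 32^5 mod 41 = 32.
Step 4: Bob computes s = A^b mod p = 32^5 mod 41 = 32.
Both sides agree: shared secret = 32.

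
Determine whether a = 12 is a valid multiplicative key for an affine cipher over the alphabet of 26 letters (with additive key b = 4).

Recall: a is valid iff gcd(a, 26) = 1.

Step 1: Compute gcd(12, 26).
Step 2: gcd(12, 26) = 2.
Since gcd = 2 != 1, 12 shares a common factor with 26, so it cannot be used.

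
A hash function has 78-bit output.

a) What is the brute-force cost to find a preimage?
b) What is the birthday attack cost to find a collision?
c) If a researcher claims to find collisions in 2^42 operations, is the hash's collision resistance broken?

Step 1: Preimage resistance requires brute-force of 2^78 operations.
Step 2: Collision resistance (birthday bound) = 2^(78/2) = 2^39.
Step 3: The claimed attack costs 2^42 operations.
Step 4: Since 2^42 >= 2^39, the claimed attack is no faster than the generic birthday attack, so this does not break collision resistance.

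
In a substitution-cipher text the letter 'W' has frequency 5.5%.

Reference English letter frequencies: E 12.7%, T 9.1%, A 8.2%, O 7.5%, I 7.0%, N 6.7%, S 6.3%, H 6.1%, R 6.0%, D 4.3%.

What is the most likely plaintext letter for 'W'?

Step 1: The observed frequency is 5.5%.
Step 2: Compare with English frequencies:
  E: 12.7% (difference: 7.2%)
  T: 9.1% (difference: 3.6%)
  A: 8.2% (difference: 2.7%)
  O: 7.5% (difference: 2.0%)
  I: 7.0% (difference: 1.5%)
  N: 6.7% (difference: 1.2%)
  S: 6.3% (difference: 0.8%)
  H: 6.1% (difference: 0.6%)
  R: 6.0% (difference: 0.5%) <-- closest
  D: 4.3% (difference: 1.2%)
Step 3: 'W' most likely represents 'R' (frequency 6.0%).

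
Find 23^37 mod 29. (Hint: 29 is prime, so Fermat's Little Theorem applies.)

Step 1: Since 29 is prime, by Fermat's Little Theorem: 23^28 = 1 (mod 29).
Step 2: Reduce exponent: 37 mod 28 = 9.
Step 3: So 23^37 = 23^9 (mod 29).
Step 4: 23^9 mod 29 = 7.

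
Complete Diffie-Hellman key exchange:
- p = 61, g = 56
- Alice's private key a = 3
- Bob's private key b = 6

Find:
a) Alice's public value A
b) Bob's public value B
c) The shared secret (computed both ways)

Step 1: A = g^a mod p = 56^3 mod 61 = 58.
Step 2: B = g^b mod p = 56^6 mod 61 = 9.
Step 3: Alice computes s = B^a mod p = 9^3 mod 61 = 58.
Step 4: Bob computes s = A^b mod p = 58^6 mod 61 = 58.
Both sides agree: shared secret = 58.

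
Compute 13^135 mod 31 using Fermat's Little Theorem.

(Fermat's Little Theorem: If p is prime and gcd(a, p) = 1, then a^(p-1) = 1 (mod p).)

Step 1: Since 31 is prime, by Fermat's Little Theorem: 13^30 = 1 (mod 31).
Step 2: Reduce exponent: 135 mod 30 = 15.
Step 3: So 13^135 = 13^15 (mod 31).
Step 4: 13^15 mod 31 = 30.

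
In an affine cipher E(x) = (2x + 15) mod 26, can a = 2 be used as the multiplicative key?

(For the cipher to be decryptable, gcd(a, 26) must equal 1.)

Step 1: Compute gcd(2, 26).
Step 2: gcd(2, 26) = 2.
Since gcd = 2 != 1, 2 shares a common factor with 26, so it cannot be used.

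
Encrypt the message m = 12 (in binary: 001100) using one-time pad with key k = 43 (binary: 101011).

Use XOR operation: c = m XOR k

Step 1: Write out the XOR operation bit by bit:
  Message: 001100
  Key:     101011
  XOR:     100111
Step 2: Convert to decimal: 100111 = 39.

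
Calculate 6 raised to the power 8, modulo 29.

Step 1: Compute 6^8 mod 29 step by step, reducing modulo 29 at each step.
  6^1 mod 29 = 6
  6^2 mod 29 = (6 * 6) mod 29 = 7
  6^3 mod 29 = (7 * 6) mod 29 = 13
  6^4 mod 29 = (13 * 6) mod 29 = 20
  6^5 mod 29 = (20 * 6) mod 29 = 4
  6^6 mod 29 = (4 * 6) mod 29 = 24
  6^7 mod 29 = (24 * 6) mod 29 = 28
  6^8 mod 29 = (28 * 6) mod 29 = 23
Step 2: Result = 23.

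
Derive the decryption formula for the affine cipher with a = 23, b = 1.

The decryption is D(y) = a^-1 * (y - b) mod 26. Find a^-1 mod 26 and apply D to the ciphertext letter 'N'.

Step 1: Find a^-1, the modular inverse of 23 mod 26.
Step 2: We need 23 * a^-1 = 1 (mod 26).
Step 3: 23 * 17 = 391 = 15 * 26 + 1, so a^-1 = 17.
Step 4: D(y) = 17(y - 1) mod 26.
Step 5: Apply to 'N' (y = 13): D(13) = 17 * (13 - 1) mod 26 = 17 * 12 mod 26 = 22 -> 'W'.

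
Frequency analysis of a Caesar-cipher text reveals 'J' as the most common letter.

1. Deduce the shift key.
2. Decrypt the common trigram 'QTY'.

Step 1: In English, 'E' is the most frequent letter (12.7%).
Step 2: The most frequent ciphertext letter is 'J' (position 9).
Step 3: Shift = (9 - 4) mod 26 = 5.
Step 4: Decrypt 'QTY' by shifting back 5:
  Q -> L
  T -> O
  Y -> T
Step 5: 'QTY' decrypts to 'LOT'.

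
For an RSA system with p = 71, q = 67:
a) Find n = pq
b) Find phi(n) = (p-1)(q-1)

Step 1: n = p * q = 71 * 67 = 4757.
Step 2: phi(n) = (p-1)(q-1) = 70 * 66 = 4620.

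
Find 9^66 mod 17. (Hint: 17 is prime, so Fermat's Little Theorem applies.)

Step 1: Since 17 is prime, by Fermat's Little Theorem: 9^16 = 1 (mod 17).
Step 2: Reduce exponent: 66 mod 16 = 2.
Step 3: So 9^66 = 9^2 (mod 17).
Step 4: 9^2 mod 17 = 13.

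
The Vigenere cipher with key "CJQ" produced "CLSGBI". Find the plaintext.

Step 1: Extend key: CJQCJQ
Step 2: Decrypt each letter (c - k) mod 26:
  C(2) - C(2) = (2-2) mod 26 = 0 = A
  L(11) - J(9) = (11-9) mod 26 = 2 = C
  S(18) - Q(16) = (18-16) mod 26 = 2 = C
  G(6) - C(2) = (6-2) mod 26 = 4 = E
  B(1) - J(9) = (1-9) mod 26 = 18 = S
  I(8) - Q(16) = (8-16) mod 26 = 18 = S
Plaintext: ACCESS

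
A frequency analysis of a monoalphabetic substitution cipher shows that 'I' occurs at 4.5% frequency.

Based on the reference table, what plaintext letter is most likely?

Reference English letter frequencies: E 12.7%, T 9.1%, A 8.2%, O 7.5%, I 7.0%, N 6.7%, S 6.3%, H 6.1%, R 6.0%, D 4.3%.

Step 1: The observed frequency is 4.5%.
Step 2: Compare with English frequencies:
  E: 12.7% (difference: 8.2%)
  T: 9.1% (difference: 4.6%)
  A: 8.2% (difference: 3.7%)
  O: 7.5% (difference: 3.0%)
  I: 7.0% (difference: 2.5%)
  N: 6.7% (difference: 2.2%)
  S: 6.3% (difference: 1.8%)
  H: 6.1% (difference: 1.6%)
  R: 6.0% (difference: 1.5%)
  D: 4.3% (difference: 0.2%) <-- closest
Step 3: 'I' most likely represents 'D' (frequency 4.3%).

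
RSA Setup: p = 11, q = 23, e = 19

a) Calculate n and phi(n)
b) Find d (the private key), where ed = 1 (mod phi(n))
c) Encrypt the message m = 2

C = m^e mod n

Step 1: n = 11 * 23 = 253.
Step 2: phi(n) = (11-1)(23-1) = 10 * 22 = 220.
Step 3: Find d = 19^(-1) mod 220 = 139.
  Verify: 19 * 139 = 2641 = 1 (mod 220).
Step 4: C = 2^19 mod 253 = 72.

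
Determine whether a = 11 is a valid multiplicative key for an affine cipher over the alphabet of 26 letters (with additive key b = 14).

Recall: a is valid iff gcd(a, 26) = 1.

Step 1: Compute gcd(11, 26).
Step 2: gcd(11, 26) = 1.
Since gcd = 1, 11 is coprime with 26, so it is a valid key.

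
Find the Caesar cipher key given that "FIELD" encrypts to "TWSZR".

Step 1: Compare first letters: F (position 5) -> T (position 19).
Step 2: Shift = (19 - 5) mod 26 = 14.
The shift value is 14.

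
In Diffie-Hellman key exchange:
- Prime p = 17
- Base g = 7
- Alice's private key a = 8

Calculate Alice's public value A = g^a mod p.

Step 1: A = g^a mod p = 7^8 mod 17.
  7^1 mod 17 = 7
  7^2 mod 17 = (7 * 7) mod 17 = 15
  7^3 mod 17 = (15 * 7) mod 17 = 3
  7^4 mod 17 = (3 * 7) mod 17 = 4
  7^5 mod 17 = (4 * 7) mod 17 = 11
  7^6 mod 17 = (11 * 7) mod 17 = 9
  7^7 mod 17 = (9 * 7) mod 17 = 12
  7^8 mod 17 = (12 * 7) mod 17 = 16
Result: A = 16.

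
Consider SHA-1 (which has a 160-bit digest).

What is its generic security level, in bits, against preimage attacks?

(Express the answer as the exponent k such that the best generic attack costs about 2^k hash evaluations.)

Step 1: The hash has a 160-bit output.
Step 2: Preimage resistance means: given a digest h(x), it should be infeasible to find any input that hashes to it.
With a 160-bit output there are 2^160 possible digests, so a generic brute-force preimage search costs about 2^160 evaluations.
Step 3: Security level = 160 bits.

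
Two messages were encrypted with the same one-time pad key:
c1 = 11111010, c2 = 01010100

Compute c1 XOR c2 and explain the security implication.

Step 1: c1 XOR c2 = (m1 XOR k) XOR (m2 XOR k).
Step 2: By XOR associativity/commutativity: = m1 XOR m2 XOR k XOR k = m1 XOR m2.
Step 3: 11111010 XOR 01010100 = 10101110 = 174.
Step 4: The key cancels out! An attacker learns m1 XOR m2 = 174, revealing the relationship between plaintexts.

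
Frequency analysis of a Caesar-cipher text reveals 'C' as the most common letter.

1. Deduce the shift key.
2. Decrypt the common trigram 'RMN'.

Step 1: In English, 'E' is the most frequent letter (12.7%).
Step 2: The most frequent ciphertext letter is 'C' (position 2).
Step 3: Shift = (2 - 4) mod 26 = 24.
Step 4: Decrypt 'RMN' by shifting back 24:
  R -> T
  M -> O
  N -> P
Step 5: 'RMN' decrypts to 'TOP'.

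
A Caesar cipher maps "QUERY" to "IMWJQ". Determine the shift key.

Step 1: Compare first letters: Q (position 16) -> I (position 8).
Step 2: Shift = (8 - 16) mod 26 = 18.
The shift value is 18.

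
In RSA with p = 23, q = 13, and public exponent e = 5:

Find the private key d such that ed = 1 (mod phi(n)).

Step 1: n = 23 * 13 = 299.
Step 2: phi(n) = 22 * 12 = 264.
Step 3: Find d such that 5 * d = 1 (mod 264).
Step 4: d = 5^(-1) mod 264 = 53.
Verification: 5 * 53 = 265 = 1 * 264 + 1.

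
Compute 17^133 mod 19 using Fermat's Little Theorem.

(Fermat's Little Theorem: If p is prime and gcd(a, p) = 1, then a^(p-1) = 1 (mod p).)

Step 1: Since 19 is prime, by Fermat's Little Theorem: 17^18 = 1 (mod 19).
Step 2: Reduce exponent: 133 mod 18 = 7.
Step 3: So 17^133 = 17^7 (mod 19).
Step 4: 17^7 mod 19 = 5.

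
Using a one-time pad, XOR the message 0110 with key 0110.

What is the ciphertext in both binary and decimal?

Step 1: Write out the XOR operation bit by bit:
  Message: 0110
  Key:     0110
  XOR:     0000
Step 2: Convert to decimal: 0000 = 0.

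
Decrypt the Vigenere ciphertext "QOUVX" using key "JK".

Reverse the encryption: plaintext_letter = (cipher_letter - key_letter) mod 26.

Step 1: Extend key: JKJKJ
Step 2: Decrypt each letter (c - k) mod 26:
  Q(16) - J(9) = (16-9) mod 26 = 7 = H
  O(14) - K(10) = (14-10) mod 26 = 4 = E
  U(20) - J(9) = (20-9) mod 26 = 11 = L
  V(21) - K(10) = (21-10) mod 26 = 11 = L
  X(23) - J(9) = (23-9) mod 26 = 14 = O
Plaintext: HELLO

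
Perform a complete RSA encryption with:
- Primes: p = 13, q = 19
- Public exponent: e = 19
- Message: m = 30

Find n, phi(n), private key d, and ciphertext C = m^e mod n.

Step 1: n = 13 * 19 = 247.
Step 2: phi(n) = (13-1)(19-1) = 12 * 18 = 216.
Step 3: Find d = 19^(-1) mod 216 = 91.
  Verify: 19 * 91 = 1729 = 1 (mod 216).
Step 4: C = 30^19 mod 247 = 30.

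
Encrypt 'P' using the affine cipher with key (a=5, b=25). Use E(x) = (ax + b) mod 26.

Step 1: Convert 'P' to number: x = 15.
Step 2: E(15) = (5 * 15 + 25) mod 26 = 100 mod 26 = 22.
Step 3: Convert 22 back to letter: W.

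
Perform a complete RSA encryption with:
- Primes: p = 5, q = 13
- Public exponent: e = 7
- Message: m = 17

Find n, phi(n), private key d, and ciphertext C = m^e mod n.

Step 1: n = 5 * 13 = 65.
Step 2: phi(n) = (5-1)(13-1) = 4 * 12 = 48.
Step 3: Find d = 7^(-1) mod 48 = 7.
  Verify: 7 * 7 = 49 = 1 (mod 48).
Step 4: C = 17^7 mod 65 = 43.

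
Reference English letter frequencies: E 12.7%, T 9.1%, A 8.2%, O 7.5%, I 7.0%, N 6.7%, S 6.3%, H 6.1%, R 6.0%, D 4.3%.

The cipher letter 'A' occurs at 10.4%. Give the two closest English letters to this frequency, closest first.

Step 1: Observed frequency of 'A' is 10.4%.
Step 2: Compute distances to each reference frequency and sort:
  T (9.1%): difference = 1.3% <-- BEST
  A (8.2%): difference = 2.2% <-- RUNNER-UP
  E (12.7%): difference = 2.3%
  O (7.5%): difference = 2.9%
  I (7.0%): difference = 3.4%
Step 3: Most likely is 'T' (9.1%, diff 1.3%); second most likely is 'A' (8.2%, diff 2.2%).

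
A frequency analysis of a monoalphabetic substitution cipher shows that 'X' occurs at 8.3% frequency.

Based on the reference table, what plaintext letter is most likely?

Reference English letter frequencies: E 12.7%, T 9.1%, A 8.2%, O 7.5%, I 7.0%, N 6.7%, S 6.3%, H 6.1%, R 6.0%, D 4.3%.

Step 1: The observed frequency is 8.3%.
Step 2: Compare with English frequencies:
  E: 12.7% (difference: 4.4%)
  T: 9.1% (difference: 0.8%)
  A: 8.2% (difference: 0.1%) <-- closest
  O: 7.5% (difference: 0.8%)
  I: 7.0% (difference: 1.3%)
  N: 6.7% (difference: 1.6%)
  S: 6.3% (difference: 2.0%)
  H: 6.1% (difference: 2.2%)
  R: 6.0% (difference: 2.3%)
  D: 4.3% (difference: 4.0%)
Step 3: 'X' most likely represents 'A' (frequency 8.2%).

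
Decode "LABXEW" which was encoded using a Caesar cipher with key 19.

Step 1: Reverse the shift by subtracting 19 from each letter position.
  L (position 11) -> position (11-19) mod 26 = 18 -> S
  A (position 0) -> position (0-19) mod 26 = 7 -> H
  B (position 1) -> position (1-19) mod 26 = 8 -> I
  X (position 23) -> position (23-19) mod 26 = 4 -> E
  E (position 4) -> position (4-19) mod 26 = 11 -> L
  W (position 22) -> position (22-19) mod 26 = 3 -> D
Decrypted message: SHIELD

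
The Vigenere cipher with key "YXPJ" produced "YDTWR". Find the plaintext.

Step 1: Extend key: YXPJY
Step 2: Decrypt each letter (c - k) mod 26:
  Y(24) - Y(24) = (24-24) mod 26 = 0 = A
  D(3) - X(23) = (3-23) mod 26 = 6 = G
  T(19) - P(15) = (19-15) mod 26 = 4 = E
  W(22) - J(9) = (22-9) mod 26 = 13 = N
  R(17) - Y(24) = (17-24) mod 26 = 19 = T
Plaintext: AGENT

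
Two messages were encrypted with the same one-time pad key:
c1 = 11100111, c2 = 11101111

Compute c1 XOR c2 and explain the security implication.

Step 1: c1 XOR c2 = (m1 XOR k) XOR (m2 XOR k).
Step 2: By XOR associativity/commutativity: = m1 XOR m2 XOR k XOR k = m1 XOR m2.
Step 3: 11100111 XOR 11101111 = 00001000 = 8.
Step 4: The key cancels out! An attacker learns m1 XOR m2 = 8, revealing the relationship between plaintexts.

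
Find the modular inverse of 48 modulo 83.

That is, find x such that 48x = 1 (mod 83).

Step 1: We need x such that 48 * x = 1 (mod 83).
Step 2: Using the extended Euclidean algorithm or trial:
  48 * 64 = 3072 = 37 * 83 + 1.
Step 3: Since 3072 mod 83 = 1, the inverse is x = 64.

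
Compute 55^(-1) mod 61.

Step 1: We need x such that 55 * x = 1 (mod 61).
Step 2: Using the extended Euclidean algorithm or trial:
  55 * 10 = 550 = 9 * 61 + 1.
Step 3: Since 550 mod 61 = 1, the inverse is x = 10.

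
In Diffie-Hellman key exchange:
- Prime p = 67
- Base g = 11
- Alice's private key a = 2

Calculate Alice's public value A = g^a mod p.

Step 1: A = g^a mod p = 11^2 mod 67.
  11^1 mod 67 = 11
  11^2 mod 67 = (11 * 11) mod 67 = 54
Result: A = 54.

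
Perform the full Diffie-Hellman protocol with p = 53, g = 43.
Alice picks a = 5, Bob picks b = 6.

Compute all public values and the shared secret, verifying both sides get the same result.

Step 1: A = g^a mod p = 43^5 mod 53 = 11.
Step 2: B = g^b mod p = 43^6 mod 53 = 49.
Step 3: Alice computes s = B^a mod p = 49^5 mod 53 = 36.
Step 4: Bob computes s = A^b mod p = 11^6 mod 53 = 36.
Both sides agree: shared secret = 36.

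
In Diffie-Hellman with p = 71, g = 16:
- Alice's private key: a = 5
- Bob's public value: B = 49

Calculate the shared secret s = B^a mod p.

Step 1: s = B^a mod p = 49^5 mod 71.
  49^1 mod 71 = 49
  49^2 mod 71 = (49 * 49) mod 71 = 58
  49^3 mod 71 = (58 * 49) mod 71 = 2
  49^4 mod 71 = (2 * 49) mod 71 = 27
  49^5 mod 71 = (27 * 49) mod 71 = 45
Result: shared secret = 45.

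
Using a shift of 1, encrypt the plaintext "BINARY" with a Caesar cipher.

Step 1: For each letter, shift forward by 1 positions (mod 26).
  B (position 1) -> position (1+1) mod 26 = 2 -> C
  I (position 8) -> position (8+1) mod 26 = 9 -> J
  N (position 13) -> position (13+1) mod 26 = 14 -> O
  A (position 0) -> position (0+1) mod 26 = 1 -> B
  R (position 17) -> position (17+1) mod 26 = 18 -> S
  Y (position 24) -> position (24+1) mod 26 = 25 -> Z
Result: CJOBSZ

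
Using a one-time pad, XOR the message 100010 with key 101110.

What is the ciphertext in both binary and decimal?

Step 1: Write out the XOR operation bit by bit:
  Message: 100010
  Key:     101110
  XOR:     001100
Step 2: Convert to decimal: 001100 = 12.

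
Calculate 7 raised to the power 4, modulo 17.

Step 1: Compute 7^4 mod 17 step by step, reducing modulo 17 at each step.
  7^1 mod 17 = 7
  7^2 mod 17 = (7 * 7) mod 17 = 15
  7^3 mod 17 = (15 * 7) mod 17 = 3
  7^4 mod 17 = (3 * 7) mod 17 = 4
Step 2: Result = 4.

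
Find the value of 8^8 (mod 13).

Step 1: Compute 8^8 mod 13 step by step, reducing modulo 13 at each step.
  8^1 mod 13 = 8
  8^2 mod 13 = (8 * 8) mod 13 = 12
  8^3 mod 13 = (12 * 8) mod 13 = 5
  8^4 mod 13 = (5 * 8) mod 13 = 1
  8^5 mod 13 = (1 * 8) mod 13 = 8
  8^6 mod 13 = (8 * 8) mod 13 = 12
  8^7 mod 13 = (12 * 8) mod 13 = 5
  8^8 mod 13 = (5 * 8) mod 13 = 1
Step 2: Result = 1.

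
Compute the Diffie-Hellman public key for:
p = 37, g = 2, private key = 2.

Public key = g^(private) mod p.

Step 1: A = g^a mod p = 2^2 mod 37.
  2^1 mod 37 = 2
  2^2 mod 37 = (2 * 2) mod 37 = 4
Result: A = 4.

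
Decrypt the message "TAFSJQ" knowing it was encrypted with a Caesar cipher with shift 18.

Step 1: Reverse the shift by subtracting 18 from each letter position.
  T (position 19) -> position (19-18) mod 26 = 1 -> B
  A (position 0) -> position (0-18) mod 26 = 8 -> I
  F (position 5) -> position (5-18) mod 26 = 13 -> N
  S (position 18) -> position (18-18) mod 26 = 0 -> A
  J (position 9) -> position (9-18) mod 26 = 17 -> R
  Q (position 16) -> position (16-18) mod 26 = 24 -> Y
Decrypted message: BINARY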